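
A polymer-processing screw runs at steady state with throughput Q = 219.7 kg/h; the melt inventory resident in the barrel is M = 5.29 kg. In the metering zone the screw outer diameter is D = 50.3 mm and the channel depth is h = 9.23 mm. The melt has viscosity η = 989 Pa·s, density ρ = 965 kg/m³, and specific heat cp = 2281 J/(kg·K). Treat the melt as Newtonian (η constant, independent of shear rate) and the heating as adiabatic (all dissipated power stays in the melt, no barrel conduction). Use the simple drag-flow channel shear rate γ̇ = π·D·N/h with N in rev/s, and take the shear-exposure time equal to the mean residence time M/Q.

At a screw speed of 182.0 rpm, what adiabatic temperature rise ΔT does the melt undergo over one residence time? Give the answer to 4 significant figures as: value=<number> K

value=105.0 K

Q_s = Q / 3600 = 219.7 / 3600 = 0.0610278 kg/s
t_res = M / Q_s = 5.29 / 0.0610278 = 86.6818 s
D = 50.3 mm = 0.0503 m;  h = 9.23 mm = 0.00923 m;  N = 182.0 rpm / 60 = 3.03333 rev/s
γ̇ = π·D·N / h = π · 0.0503 · 3.03333 / 0.00923 = 51.9321 s⁻¹
ΔT = η·γ̇²·t_res / (ρ·cp) = 989 · (51.9321)² · 86.6818 / (965 · 2281) = 105.038 K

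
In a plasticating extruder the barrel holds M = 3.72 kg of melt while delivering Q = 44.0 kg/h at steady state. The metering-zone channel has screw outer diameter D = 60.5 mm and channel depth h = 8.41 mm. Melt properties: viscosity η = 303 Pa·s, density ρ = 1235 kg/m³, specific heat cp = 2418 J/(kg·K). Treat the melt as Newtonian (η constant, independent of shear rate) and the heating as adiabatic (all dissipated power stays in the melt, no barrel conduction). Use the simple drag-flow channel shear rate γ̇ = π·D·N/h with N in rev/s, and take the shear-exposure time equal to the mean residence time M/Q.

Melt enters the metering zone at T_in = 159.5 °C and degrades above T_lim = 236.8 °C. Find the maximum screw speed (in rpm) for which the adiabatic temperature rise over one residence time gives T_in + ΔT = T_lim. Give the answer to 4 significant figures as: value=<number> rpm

value=132.8 rpm

Convert throughput: Q = 44.0 kg/h = 44.0/3600 = 0.0122222 kg/s
t_res = M / Q_s = 3.72 / 0.0122222 = 304.364 s
Geometry in SI: D = 60.5 mm → 0.0605 m, h = 8.41 mm → 0.00841 m
ΔT_a = T_lim − T_in = 236.8 °C − 159.5 °C = 77.3 K
γ̇_max² = ΔT_a·ρ·cp / (η·t_res) = [77.3 × 1235 × 2418] / [303 × 304.364] = 2503.04 s⁻²
γ̇_max = √2503.04 = 50.0304 s⁻¹
Solve γ̇ = πDN/h for N: N_max = γ̇_max·h/(π·D) = 50.0304 × 0.00841 / (π × 0.0605) = 2.21373 rev/s = 132.824 rpm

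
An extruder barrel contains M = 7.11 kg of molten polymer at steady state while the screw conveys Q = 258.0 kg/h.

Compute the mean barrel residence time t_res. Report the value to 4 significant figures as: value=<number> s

value=99.21 s

Q_s = Q / 3600 = 258.0 / 3600 = 0.0716667 kg/s
t_res = M / Q_s = 7.11 / 0.0716667 = 99.2093 s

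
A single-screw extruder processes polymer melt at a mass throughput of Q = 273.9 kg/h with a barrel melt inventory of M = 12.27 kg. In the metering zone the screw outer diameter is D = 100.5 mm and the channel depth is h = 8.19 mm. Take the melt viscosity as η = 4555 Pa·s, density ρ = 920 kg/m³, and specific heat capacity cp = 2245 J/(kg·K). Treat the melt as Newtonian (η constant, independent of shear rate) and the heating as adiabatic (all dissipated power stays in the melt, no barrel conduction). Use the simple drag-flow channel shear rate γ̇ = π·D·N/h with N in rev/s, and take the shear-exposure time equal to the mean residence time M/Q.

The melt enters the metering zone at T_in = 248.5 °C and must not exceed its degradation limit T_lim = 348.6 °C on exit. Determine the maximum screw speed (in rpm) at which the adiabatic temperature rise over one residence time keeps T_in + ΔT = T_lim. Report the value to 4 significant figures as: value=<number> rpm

value=26.11 rpm

Convert throughput: Q = 273.9 kg/h = 273.9/3600 = 0.0760833 kg/s
Mean residence time: t_res = M/Q_s = 12.27 kg / 0.0760833 kg/s = 161.271 s
Convert to metres: D = 0.1005 m, h = 0.00819 m
ΔT_a = T_lim − T_in = 348.6 °C − 248.5 °C = 100.1 K
Invert ΔT = ηγ̇²t_res/(ρcp) for γ̇: γ̇_max² = ΔT_a ρ cp / (η t_res) = 100.1·920·2245 / (4555·161.271) = 281.446 s⁻²
γ̇_max = sqrt(281.446) = 16.7763 s⁻¹
Solve γ̇ = πDN/h for N: N_max = γ̇_max·h/(π·D) = 16.7763 × 0.00819 / (π × 0.1005) = 0.435176 rev/s = 26.1106 rpm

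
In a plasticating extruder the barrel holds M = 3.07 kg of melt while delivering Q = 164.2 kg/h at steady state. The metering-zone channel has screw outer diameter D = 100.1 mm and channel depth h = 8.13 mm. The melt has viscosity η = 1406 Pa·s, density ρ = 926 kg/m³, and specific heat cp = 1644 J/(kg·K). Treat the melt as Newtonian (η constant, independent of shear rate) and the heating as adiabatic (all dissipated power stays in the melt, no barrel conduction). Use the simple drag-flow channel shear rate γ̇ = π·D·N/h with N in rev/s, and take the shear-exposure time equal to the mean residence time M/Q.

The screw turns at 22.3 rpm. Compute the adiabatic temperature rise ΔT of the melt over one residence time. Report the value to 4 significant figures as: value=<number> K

value=12.85 K

Convert throughput: Q = 164.2 kg/h = 164.2/3600 = 0.0456111 kg/s
t_res = M / Q_s = 3.07 / 0.0456111 = 67.3082 s
Convert to SI: D = 0.1001 m, h = 0.00813 m, N = 22.3/60 = 0.371667 rev/s
Shear rate: γ̇ = πDN/h = π·0.1001·0.371667/0.00813 = 14.3763 s⁻¹
Adiabatic rise: ΔT = η γ̇² t_res / (ρ cp) = 1406·(14.3763)²·67.3082 / (926·1644) = 12.848 K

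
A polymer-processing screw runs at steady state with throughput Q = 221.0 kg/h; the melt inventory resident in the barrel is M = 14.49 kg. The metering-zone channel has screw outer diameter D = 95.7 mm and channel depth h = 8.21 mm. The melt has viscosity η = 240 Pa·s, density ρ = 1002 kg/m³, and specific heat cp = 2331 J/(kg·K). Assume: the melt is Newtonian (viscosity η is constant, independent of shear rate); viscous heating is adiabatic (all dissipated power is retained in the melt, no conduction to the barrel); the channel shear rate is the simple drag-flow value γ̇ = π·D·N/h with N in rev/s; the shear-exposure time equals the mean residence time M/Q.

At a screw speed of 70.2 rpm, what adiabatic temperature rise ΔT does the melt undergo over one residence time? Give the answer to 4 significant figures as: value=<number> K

value=44.52 K

Convert throughput: Q = 221.0 kg/h = 221.0/3600 = 0.0613889 kg/s
t_res = M / Q_s = 14.49 / 0.0613889 = 236.036 s
Convert to SI: D = 0.0957 m, h = 0.00821 m, N = 70.2/60 = 1.17 rev/s
Shear rate: γ̇ = πDN/h = π·0.0957·1.17/0.00821 = 42.8454 s⁻¹
ΔT = η·γ̇²·t_res/(ρ·cp) = [240 × 42.8454² × 236.036] / [1002 × 2331] = 44.5235 K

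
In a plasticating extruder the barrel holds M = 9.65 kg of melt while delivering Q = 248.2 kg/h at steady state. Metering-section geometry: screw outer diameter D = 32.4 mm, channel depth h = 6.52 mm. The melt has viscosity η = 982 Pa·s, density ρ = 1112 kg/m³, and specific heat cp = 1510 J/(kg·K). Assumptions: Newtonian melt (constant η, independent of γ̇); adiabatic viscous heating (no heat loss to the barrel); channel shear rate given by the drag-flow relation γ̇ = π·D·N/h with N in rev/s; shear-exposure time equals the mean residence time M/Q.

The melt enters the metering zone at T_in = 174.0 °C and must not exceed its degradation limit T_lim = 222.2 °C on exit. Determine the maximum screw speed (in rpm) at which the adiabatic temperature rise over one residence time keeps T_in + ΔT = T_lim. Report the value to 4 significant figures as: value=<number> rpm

value=93.26 rpm

Convert throughput: Q = 248.2 kg/h = 248.2/3600 = 0.0689444 kg/s
t_res = M / Q_s = 9.65 / 0.0689444 = 139.968 s
Convert to metres: D = 0.0324 m, h = 0.00652 m
ΔT_a = T_lim − T_in = 222.2 − 174.0 = 48.2 K
γ̇_max² = ΔT_a·ρ·cp / (η·t_res) = [48.2 × 1112 × 1510] / [982 × 139.968] = 588.829 s⁻²
γ̇_max = sqrt(588.829) = 24.2658 s⁻¹
Solve γ̇ = πDN/h for N: N_max = γ̇_max·h/(π·D) = 24.2658 × 0.00652 / (π × 0.0324) = 1.55434 rev/s = 93.2607 rpm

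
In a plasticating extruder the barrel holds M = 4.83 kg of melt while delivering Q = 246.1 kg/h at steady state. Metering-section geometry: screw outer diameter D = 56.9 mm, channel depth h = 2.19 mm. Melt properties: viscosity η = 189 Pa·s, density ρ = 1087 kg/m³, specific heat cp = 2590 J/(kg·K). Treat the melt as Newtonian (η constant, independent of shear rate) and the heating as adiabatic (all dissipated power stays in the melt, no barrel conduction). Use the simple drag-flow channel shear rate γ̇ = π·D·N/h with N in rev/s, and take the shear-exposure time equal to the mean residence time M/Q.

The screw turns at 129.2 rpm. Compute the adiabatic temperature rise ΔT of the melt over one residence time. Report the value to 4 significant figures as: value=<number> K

Q_s = Q / 3600 = 246.1 / 3600 = 0.0683611 kg/s
t_res = M / Q_s = 4.83 ÷ 0.0683611 = 70.6542 s
Convert to SI: D = 0.0569 m, h = 0.00219 m, N = 129.2/60 = 2.15333 rev/s
γ̇ = π D N / h = (π)(0.0569)(2.15333) / 0.00219 = 175.764 s⁻¹
ΔT = η·γ̇²·t_res/(ρ·cp) = [189 × 175.764² × 70.6542] / [1087 × 2590] = 146.531 K

value=146.5 K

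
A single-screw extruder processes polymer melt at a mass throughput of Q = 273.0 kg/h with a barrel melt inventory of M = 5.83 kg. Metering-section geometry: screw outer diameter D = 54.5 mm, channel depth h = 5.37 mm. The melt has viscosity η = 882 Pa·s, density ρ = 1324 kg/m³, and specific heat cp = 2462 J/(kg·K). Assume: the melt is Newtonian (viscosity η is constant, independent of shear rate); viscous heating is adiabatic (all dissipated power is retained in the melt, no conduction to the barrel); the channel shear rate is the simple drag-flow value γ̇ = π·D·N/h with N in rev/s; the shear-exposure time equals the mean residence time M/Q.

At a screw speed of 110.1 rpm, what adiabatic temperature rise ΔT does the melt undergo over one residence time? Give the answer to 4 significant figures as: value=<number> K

value=71.21 K

Throughput in SI: Q_s = 273.0 kg/h ÷ 3600 s/h = 0.0758333 kg/s
t_res = M / Q_s = 5.83 ÷ 0.0758333 = 76.8791 s
Geometry in metres: D = 54.5 mm → 0.0545 m, h = 5.37 mm → 0.00537 m; screw speed N = 110.1 rpm = 1.835 rev/s
Shear rate: γ̇ = πDN/h = π·0.0545·1.835/0.00537 = 58.507 s⁻¹
Adiabatic rise: ΔT = η γ̇² t_res / (ρ cp) = 882·(58.507)²·76.8791 / (1324·2462) = 71.2061 K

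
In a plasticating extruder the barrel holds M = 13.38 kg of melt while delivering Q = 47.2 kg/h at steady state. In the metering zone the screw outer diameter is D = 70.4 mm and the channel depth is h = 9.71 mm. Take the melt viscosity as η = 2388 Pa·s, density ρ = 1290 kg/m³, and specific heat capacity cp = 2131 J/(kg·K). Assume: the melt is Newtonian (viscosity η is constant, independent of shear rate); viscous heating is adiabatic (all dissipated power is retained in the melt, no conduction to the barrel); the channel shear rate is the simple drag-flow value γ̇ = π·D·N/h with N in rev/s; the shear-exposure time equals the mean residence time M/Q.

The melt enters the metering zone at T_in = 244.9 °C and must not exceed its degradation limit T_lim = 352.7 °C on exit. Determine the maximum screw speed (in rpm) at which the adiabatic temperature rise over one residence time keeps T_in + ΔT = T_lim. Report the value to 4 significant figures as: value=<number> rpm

value=29.05 rpm

Throughput in SI: Q_s = 47.2 kg/h ÷ 3600 s/h = 0.0131111 kg/s
t_res = M / Q_s = 13.38 ÷ 0.0131111 = 1020.51 s
Convert to metres: D = 0.0704 m, h = 0.00971 m
Allowable rise: ΔT_a = T_lim − T_in = 352.7 − 244.9 = 107.8 K
γ̇_max² = ΔT_a·ρ·cp/(η·t_res) = 107.8·1290·2131/(2388·1020.51) = 121.602 s⁻²
γ̇_max = √121.602 = 11.0273 s⁻¹
N_max = γ̇_max·h / (π·D) = 11.0273 · 0.00971 / (π · 0.0704) = 0.484136 rev/s = 29.0481 rpm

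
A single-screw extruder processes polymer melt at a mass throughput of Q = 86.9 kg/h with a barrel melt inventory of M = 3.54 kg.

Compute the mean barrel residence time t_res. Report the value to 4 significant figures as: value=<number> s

Convert throughput: Q = 86.9 kg/h = 86.9/3600 = 0.0241389 kg/s
t_res = M / Q_s = 3.54 / 0.0241389 = 146.651 s

value=146.7 s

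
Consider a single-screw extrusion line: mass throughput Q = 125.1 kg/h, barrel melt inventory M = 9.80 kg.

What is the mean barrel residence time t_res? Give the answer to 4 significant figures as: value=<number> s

Convert throughput: Q = 125.1 kg/h = 125.1/3600 = 0.03475 kg/s
t_res = M / Q_s = 9.80 ÷ 0.03475 = 282.014 s

value=282.0 s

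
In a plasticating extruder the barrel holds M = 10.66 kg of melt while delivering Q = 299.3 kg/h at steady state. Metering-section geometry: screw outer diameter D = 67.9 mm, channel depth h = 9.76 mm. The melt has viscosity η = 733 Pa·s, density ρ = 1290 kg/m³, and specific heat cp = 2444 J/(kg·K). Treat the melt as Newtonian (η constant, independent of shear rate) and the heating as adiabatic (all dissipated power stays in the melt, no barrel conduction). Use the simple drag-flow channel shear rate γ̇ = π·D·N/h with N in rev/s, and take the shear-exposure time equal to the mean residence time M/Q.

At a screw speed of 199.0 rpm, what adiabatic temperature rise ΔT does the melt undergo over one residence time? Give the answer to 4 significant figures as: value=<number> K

Convert throughput: Q = 299.3 kg/h = 299.3/3600 = 0.0831389 kg/s
t_res = M / Q_s = 10.66 / 0.0831389 = 128.219 s
Convert to SI: D = 0.0679 m, h = 0.00976 m, N = 199.0/60 = 3.31667 rev/s
γ̇ = π D N / h = (π)(0.0679)(3.31667) / 0.00976 = 72.4889 s⁻¹
ΔT = η·γ̇²·t_res/(ρ·cp) = [733 × 72.4889² × 128.219] / [1290 × 2444] = 156.642 K

value=156.6 K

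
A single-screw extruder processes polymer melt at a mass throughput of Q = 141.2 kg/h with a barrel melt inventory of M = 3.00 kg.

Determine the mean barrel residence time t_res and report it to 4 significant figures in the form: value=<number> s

value=76.49 s

Q_s = Q / 3600 = 141.2 / 3600 = 0.0392222 kg/s
t_res = M / Q_s = 3.00 ÷ 0.0392222 = 76.4873 s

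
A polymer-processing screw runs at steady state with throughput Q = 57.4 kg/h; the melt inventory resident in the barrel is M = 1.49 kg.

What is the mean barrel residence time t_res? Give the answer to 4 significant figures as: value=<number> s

value=93.45 s

Throughput in SI: Q_s = 57.4 kg/h ÷ 3600 s/h = 0.0159444 kg/s
t_res = M / Q_s = 1.49 / 0.0159444 = 93.4495 s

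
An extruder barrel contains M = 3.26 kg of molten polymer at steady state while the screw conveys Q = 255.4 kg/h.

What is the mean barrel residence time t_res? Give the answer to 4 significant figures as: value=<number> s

Convert throughput: Q = 255.4 kg/h = 255.4/3600 = 0.0709444 kg/s
t_res = M / Q_s = 3.26 / 0.0709444 = 45.9514 s

value=45.95 s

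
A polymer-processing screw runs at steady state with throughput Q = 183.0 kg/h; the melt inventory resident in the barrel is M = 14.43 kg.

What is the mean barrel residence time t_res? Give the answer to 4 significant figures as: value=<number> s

value=283.9 s

Convert throughput: Q = 183.0 kg/h = 183.0/3600 = 0.0508333 kg/s
t_res = M / Q_s = 14.43 ÷ 0.0508333 = 283.869 s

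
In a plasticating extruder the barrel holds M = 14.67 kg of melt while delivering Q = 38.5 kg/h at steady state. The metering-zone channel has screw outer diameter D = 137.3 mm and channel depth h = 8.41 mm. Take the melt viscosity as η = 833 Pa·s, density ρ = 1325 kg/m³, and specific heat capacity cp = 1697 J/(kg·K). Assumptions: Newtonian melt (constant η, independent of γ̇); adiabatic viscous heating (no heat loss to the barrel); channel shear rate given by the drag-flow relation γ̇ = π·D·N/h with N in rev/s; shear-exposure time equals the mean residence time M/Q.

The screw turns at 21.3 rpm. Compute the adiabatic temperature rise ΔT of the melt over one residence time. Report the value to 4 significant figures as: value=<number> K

Throughput in SI: Q_s = 38.5 kg/h ÷ 3600 s/h = 0.0106944 kg/s
t_res = M / Q_s = 14.67 / 0.0106944 = 1371.74 s
D = 137.3 mm = 0.1373 m;  h = 8.41 mm = 0.00841 m;  N = 21.3 rpm / 60 = 0.355 rev/s
γ̇ = π·D·N / h = π · 0.1373 · 0.355 / 0.00841 = 18.2076 s⁻¹
ΔT = η·γ̇²·t_res/(ρ·cp) = [833 × 18.2076² × 1371.74] / [1325 × 1697] = 168.471 K

value=168.5 K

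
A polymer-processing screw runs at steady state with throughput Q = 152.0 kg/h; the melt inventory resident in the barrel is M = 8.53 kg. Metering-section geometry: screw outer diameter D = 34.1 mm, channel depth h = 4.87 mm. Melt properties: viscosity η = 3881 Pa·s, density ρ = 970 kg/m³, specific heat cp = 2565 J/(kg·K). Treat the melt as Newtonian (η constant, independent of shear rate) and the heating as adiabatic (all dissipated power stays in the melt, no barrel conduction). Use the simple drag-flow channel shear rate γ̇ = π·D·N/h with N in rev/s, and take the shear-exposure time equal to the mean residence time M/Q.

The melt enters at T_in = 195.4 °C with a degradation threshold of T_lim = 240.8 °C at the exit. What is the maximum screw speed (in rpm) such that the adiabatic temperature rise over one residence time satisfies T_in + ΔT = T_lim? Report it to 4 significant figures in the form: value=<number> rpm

Q_s = Q / 3600 = 152.0 / 3600 = 0.0422222 kg/s
t_res = M / Q_s = 8.53 / 0.0422222 = 202.026 s
D = 34.1 mm = 0.0341 m;  h = 4.87 mm = 0.00487 m
Allowable rise: ΔT_a = T_lim − T_in = 240.8 − 195.4 = 45.4 K
Invert ΔT = ηγ̇²t_res/(ρcp) for γ̇: γ̇_max² = ΔT_a ρ cp / (η t_res) = 45.4·970·2565 / (3881·202.026) = 144.067 s⁻²
γ̇_max = sqrt(144.067) = 12.0028 s⁻¹
N_max = γ̇_max h / (πD) = 12.0028·0.00487/(π·0.0341) = 0.54564 rev/s → ×60 = 32.7384 rpm

value=32.74 rpm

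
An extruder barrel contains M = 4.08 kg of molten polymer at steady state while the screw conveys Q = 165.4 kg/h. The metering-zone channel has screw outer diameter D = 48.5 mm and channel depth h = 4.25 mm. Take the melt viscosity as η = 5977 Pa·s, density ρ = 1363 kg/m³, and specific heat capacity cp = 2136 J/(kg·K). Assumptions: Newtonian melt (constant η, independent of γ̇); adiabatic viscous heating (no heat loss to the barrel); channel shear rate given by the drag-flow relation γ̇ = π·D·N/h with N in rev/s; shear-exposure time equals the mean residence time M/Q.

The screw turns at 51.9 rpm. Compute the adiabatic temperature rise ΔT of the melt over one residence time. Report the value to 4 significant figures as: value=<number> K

Q_s = Q / 3600 = 165.4 / 3600 = 0.0459444 kg/s
t_res = M / Q_s = 4.08 ÷ 0.0459444 = 88.8029 s
Geometry in metres: D = 48.5 mm → 0.0485 m, h = 4.25 mm → 0.00425 m; screw speed N = 51.9 rpm = 0.865 rev/s
γ̇ = π D N / h = (π)(0.0485)(0.865) / 0.00425 = 31.0112 s⁻¹
ΔT = η·γ̇²·t_res / (ρ·cp) = 5977 · (31.0112)² · 88.8029 / (1363 · 2136) = 175.328 K

value=175.3 K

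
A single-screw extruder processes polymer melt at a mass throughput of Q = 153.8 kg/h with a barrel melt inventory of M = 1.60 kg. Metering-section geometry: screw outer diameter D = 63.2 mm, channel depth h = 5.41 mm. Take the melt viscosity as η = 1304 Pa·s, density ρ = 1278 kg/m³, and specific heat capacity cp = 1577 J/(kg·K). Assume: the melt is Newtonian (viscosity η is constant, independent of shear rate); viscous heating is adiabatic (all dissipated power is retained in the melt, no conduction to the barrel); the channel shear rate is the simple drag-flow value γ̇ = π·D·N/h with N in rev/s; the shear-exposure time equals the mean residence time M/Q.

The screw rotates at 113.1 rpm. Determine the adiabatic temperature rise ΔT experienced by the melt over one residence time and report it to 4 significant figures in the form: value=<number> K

value=116.0 K

Q_s = Q / 3600 = 153.8 / 3600 = 0.0427222 kg/s
t_res = M / Q_s = 1.60 / 0.0427222 = 37.4512 s
Geometry in metres: D = 63.2 mm → 0.0632 m, h = 5.41 mm → 0.00541 m; screw speed N = 113.1 rpm = 1.885 rev/s
Shear rate: γ̇ = πDN/h = π·0.0632·1.885/0.00541 = 69.1801 s⁻¹
ΔT = η·γ̇²·t_res/(ρ·cp) = [1304 × 69.1801² × 37.4512] / [1278 × 1577] = 115.969 K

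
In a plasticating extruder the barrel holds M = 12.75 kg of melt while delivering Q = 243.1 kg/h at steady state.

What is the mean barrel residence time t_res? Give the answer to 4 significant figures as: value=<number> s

value=188.8 s

Throughput in SI: Q_s = 243.1 kg/h ÷ 3600 s/h = 0.0675278 kg/s
Mean residence time: t_res = M/Q_s = 12.75 kg / 0.0675278 kg/s = 188.811 s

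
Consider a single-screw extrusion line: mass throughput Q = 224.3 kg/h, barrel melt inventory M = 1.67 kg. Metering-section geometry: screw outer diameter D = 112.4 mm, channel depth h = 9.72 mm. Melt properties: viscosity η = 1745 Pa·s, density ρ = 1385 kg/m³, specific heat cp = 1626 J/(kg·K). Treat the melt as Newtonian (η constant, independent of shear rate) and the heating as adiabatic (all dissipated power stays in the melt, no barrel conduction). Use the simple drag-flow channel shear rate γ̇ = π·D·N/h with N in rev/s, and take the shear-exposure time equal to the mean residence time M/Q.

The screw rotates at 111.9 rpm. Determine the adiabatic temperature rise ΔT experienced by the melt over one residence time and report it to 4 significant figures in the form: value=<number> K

value=95.34 K

Q_s = Q / 3600 = 224.3 / 3600 = 0.0623056 kg/s
t_res = M / Q_s = 1.67 ÷ 0.0623056 = 26.8034 s
Geometry in metres: D = 112.4 mm → 0.1124 m, h = 9.72 mm → 0.00972 m; screw speed N = 111.9 rpm = 1.865 rev/s
γ̇ = π D N / h = (π)(0.1124)(1.865) / 0.00972 = 67.753 s⁻¹
Adiabatic rise: ΔT = η γ̇² t_res / (ρ cp) = 1745·(67.753)²·26.8034 / (1385·1626) = 95.3394 K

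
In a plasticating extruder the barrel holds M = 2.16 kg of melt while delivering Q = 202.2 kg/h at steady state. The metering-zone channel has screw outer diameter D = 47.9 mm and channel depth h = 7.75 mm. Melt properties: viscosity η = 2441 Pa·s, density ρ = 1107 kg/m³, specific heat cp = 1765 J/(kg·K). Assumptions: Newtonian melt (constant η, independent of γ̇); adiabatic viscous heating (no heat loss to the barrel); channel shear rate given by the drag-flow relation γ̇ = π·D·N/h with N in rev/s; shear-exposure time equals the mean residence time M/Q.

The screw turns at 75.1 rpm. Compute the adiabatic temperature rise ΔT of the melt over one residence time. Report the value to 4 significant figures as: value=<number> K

value=28.38 K

Q_s = Q / 3600 = 202.2 / 3600 = 0.0561667 kg/s
t_res = M / Q_s = 2.16 / 0.0561667 = 38.457 s
D = 47.9 mm = 0.0479 m;  h = 7.75 mm = 0.00775 m;  N = 75.1 rpm / 60 = 1.25167 rev/s
Shear rate: γ̇ = πDN/h = π·0.0479·1.25167/0.00775 = 24.3037 s⁻¹
ΔT = η·γ̇²·t_res / (ρ·cp) = 2441 · (24.3037)² · 38.457 / (1107 · 1765) = 28.3789 K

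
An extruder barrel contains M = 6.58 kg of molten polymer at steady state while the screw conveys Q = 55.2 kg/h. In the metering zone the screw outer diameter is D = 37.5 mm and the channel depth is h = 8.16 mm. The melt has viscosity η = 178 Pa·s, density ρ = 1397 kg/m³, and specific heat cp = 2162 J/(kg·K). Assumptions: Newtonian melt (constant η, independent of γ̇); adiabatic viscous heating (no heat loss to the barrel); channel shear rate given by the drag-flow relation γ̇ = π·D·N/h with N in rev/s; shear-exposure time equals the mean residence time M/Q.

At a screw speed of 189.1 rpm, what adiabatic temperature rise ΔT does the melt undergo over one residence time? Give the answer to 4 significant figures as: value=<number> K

value=52.36 K

Throughput in SI: Q_s = 55.2 kg/h ÷ 3600 s/h = 0.0153333 kg/s
t_res = M / Q_s = 6.58 / 0.0153333 = 429.13 s
D = 37.5 mm = 0.0375 m;  h = 8.16 mm = 0.00816 m;  N = 189.1 rpm / 60 = 3.15167 rev/s
γ̇ = π·D·N / h = π · 0.0375 · 3.15167 / 0.00816 = 45.5021 s⁻¹
ΔT = η·γ̇²·t_res/(ρ·cp) = [178 × 45.5021² × 429.13] / [1397 × 2162] = 52.3624 K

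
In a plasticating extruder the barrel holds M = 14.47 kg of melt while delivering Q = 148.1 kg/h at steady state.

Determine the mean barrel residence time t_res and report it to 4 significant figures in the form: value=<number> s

Throughput in SI: Q_s = 148.1 kg/h ÷ 3600 s/h = 0.0411389 kg/s
t_res = M / Q_s = 14.47 ÷ 0.0411389 = 351.735 s

value=351.7 s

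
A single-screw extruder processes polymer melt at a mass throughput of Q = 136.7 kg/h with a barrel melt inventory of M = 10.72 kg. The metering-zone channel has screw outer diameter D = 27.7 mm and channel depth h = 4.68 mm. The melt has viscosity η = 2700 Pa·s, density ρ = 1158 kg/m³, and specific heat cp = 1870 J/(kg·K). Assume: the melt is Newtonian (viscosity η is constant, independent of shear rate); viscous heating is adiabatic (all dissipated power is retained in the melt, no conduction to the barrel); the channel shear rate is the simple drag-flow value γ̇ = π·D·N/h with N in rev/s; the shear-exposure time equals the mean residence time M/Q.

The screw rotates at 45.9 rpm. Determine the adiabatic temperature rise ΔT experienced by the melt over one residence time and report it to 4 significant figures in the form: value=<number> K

Throughput in SI: Q_s = 136.7 kg/h ÷ 3600 s/h = 0.0379722 kg/s
t_res = M / Q_s = 10.72 / 0.0379722 = 282.312 s
Geometry in metres: D = 27.7 mm → 0.0277 m, h = 4.68 mm → 0.00468 m; screw speed N = 45.9 rpm = 0.765 rev/s
Shear rate: γ̇ = πDN/h = π·0.0277·0.765/0.00468 = 14.2248 s⁻¹
Adiabatic rise: ΔT = η γ̇² t_res / (ρ cp) = 2700·(14.2248)²·282.312 / (1158·1870) = 71.2251 K

value=71.23 K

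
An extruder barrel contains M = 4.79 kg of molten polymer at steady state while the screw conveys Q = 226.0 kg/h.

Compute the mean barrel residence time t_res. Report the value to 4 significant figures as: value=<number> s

Q_s = Q / 3600 = 226.0 / 3600 = 0.0627778 kg/s
t_res = M / Q_s = 4.79 / 0.0627778 = 76.3009 s

value=76.30 s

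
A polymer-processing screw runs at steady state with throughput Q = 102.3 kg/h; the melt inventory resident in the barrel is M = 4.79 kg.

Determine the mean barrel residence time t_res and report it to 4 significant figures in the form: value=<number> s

Q_s = Q / 3600 = 102.3 / 3600 = 0.0284167 kg/s
t_res = M / Q_s = 4.79 / 0.0284167 = 168.563 s

value=168.6 s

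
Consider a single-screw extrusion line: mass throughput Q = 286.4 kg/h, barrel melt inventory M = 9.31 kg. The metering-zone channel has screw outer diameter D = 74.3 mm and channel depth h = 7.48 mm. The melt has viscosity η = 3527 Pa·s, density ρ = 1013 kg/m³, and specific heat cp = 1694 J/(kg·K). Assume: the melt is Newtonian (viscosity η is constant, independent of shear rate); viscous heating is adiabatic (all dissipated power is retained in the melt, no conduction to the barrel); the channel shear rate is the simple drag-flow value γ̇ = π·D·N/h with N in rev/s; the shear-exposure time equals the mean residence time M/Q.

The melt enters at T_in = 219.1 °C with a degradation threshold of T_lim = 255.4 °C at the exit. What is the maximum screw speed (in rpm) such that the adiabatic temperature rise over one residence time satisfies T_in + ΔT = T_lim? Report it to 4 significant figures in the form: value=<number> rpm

value=23.62 rpm

Throughput in SI: Q_s = 286.4 kg/h ÷ 3600 s/h = 0.0795556 kg/s
t_res = M / Q_s = 9.31 / 0.0795556 = 117.025 s
Convert to metres: D = 0.0743 m, h = 0.00748 m
Allowable rise: ΔT_a = T_lim − T_in = 255.4 − 219.1 = 36.3 K
Invert ΔT = ηγ̇²t_res/(ρcp) for γ̇: γ̇_max² = ΔT_a ρ cp / (η t_res) = 36.3·1013·1694 / (3527·117.025) = 150.919 s⁻²
Take the square root: γ̇_max = √(150.919) = 12.2849 s⁻¹
N_max = γ̇_max h / (πD) = 12.2849·0.00748/(π·0.0743) = 0.393673 rev/s → ×60 = 23.6204 rpm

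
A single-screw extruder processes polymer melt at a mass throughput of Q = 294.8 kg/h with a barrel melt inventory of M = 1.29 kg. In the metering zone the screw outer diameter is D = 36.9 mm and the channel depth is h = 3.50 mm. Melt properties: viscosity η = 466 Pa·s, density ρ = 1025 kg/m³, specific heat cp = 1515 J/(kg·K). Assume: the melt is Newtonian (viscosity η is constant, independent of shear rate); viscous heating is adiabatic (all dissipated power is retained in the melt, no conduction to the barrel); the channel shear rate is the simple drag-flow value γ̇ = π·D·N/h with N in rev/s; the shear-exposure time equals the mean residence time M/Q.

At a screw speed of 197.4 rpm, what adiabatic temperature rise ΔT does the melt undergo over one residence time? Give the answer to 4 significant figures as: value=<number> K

value=56.13 K

Throughput in SI: Q_s = 294.8 kg/h ÷ 3600 s/h = 0.0818889 kg/s
t_res = M / Q_s = 1.29 ÷ 0.0818889 = 15.7531 s
Geometry in metres: D = 36.9 mm → 0.0369 m, h = 3.50 mm → 0.0035 m; screw speed N = 197.4 rpm = 3.29 rev/s
γ̇ = π D N / h = (π)(0.0369)(3.29) / 0.0035 = 108.969 s⁻¹
Adiabatic rise: ΔT = η γ̇² t_res / (ρ cp) = 466·(108.969)²·15.7531 / (1025·1515) = 56.1335 K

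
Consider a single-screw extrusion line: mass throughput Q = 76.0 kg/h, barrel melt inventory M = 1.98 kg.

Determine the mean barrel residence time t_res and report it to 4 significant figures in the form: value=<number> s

Q_s = Q / 3600 = 76.0 / 3600 = 0.0211111 kg/s
t_res = M / Q_s = 1.98 ÷ 0.0211111 = 93.7895 s

value=93.79 s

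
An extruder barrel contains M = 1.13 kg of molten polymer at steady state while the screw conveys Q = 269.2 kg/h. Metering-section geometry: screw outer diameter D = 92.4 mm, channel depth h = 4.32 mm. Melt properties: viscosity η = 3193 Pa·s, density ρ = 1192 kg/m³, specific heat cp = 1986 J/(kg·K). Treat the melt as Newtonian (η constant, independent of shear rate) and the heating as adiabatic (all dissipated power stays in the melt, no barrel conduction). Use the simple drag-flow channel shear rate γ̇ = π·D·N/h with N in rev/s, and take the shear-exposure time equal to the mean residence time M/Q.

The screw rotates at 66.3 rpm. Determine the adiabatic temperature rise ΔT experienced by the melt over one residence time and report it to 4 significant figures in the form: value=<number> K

Convert throughput: Q = 269.2 kg/h = 269.2/3600 = 0.0747778 kg/s
t_res = M / Q_s = 1.13 / 0.0747778 = 15.1114 s
D = 92.4 mm = 0.0924 m;  h = 4.32 mm = 0.00432 m;  N = 66.3 rpm / 60 = 1.105 rev/s
γ̇ = π·D·N / h = π · 0.0924 · 1.105 / 0.00432 = 74.2507 s⁻¹
ΔT = η·γ̇²·t_res / (ρ·cp) = 3193 · (74.2507)² · 15.1114 / (1192 · 1986) = 112.37 K

value=112.4 K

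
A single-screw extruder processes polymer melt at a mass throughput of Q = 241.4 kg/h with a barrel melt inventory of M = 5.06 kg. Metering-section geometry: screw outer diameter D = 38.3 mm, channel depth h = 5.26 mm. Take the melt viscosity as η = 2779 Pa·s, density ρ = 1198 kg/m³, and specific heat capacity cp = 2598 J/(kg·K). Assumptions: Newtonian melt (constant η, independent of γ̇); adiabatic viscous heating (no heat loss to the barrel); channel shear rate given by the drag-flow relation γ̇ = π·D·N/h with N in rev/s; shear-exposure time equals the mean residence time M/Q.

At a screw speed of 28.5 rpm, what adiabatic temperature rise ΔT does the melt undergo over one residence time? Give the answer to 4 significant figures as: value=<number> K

Throughput in SI: Q_s = 241.4 kg/h ÷ 3600 s/h = 0.0670556 kg/s
t_res = M / Q_s = 5.06 / 0.0670556 = 75.4598 s
D = 38.3 mm = 0.0383 m;  h = 5.26 mm = 0.00526 m;  N = 28.5 rpm / 60 = 0.475 rev/s
γ̇ = π D N / h = (π)(0.0383)(0.475) / 0.00526 = 10.8657 s⁻¹
Adiabatic rise: ΔT = η γ̇² t_res / (ρ cp) = 2779·(10.8657)²·75.4598 / (1198·2598) = 7.95466 K

value=7.955 K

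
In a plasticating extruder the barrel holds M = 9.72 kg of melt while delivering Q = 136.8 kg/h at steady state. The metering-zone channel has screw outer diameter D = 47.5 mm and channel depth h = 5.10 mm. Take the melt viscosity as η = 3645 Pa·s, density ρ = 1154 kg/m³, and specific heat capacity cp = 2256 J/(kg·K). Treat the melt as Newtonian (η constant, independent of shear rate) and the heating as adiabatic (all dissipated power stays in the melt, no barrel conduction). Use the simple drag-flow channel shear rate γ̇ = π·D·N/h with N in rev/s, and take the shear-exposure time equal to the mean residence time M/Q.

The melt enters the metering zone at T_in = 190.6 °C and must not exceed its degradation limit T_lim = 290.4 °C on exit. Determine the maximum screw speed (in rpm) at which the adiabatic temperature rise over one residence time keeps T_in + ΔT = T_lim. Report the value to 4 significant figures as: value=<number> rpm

value=34.23 rpm

Throughput in SI: Q_s = 136.8 kg/h ÷ 3600 s/h = 0.038 kg/s
Mean residence time: t_res = M/Q_s = 9.72 kg / 0.038 kg/s = 255.789 s
Convert to metres: D = 0.0475 m, h = 0.0051 m
ΔT_a = T_lim − T_in = 290.4 °C − 190.6 °C = 99.8 K
γ̇_max² = ΔT_a·ρ·cp/(η·t_res) = 99.8·1154·2256/(3645·255.789) = 278.673 s⁻²
γ̇_max = √278.673 = 16.6935 s⁻¹
N_max = γ̇_max·h / (π·D) = 16.6935 · 0.0051 / (π · 0.0475) = 0.570525 rev/s = 34.2315 rpm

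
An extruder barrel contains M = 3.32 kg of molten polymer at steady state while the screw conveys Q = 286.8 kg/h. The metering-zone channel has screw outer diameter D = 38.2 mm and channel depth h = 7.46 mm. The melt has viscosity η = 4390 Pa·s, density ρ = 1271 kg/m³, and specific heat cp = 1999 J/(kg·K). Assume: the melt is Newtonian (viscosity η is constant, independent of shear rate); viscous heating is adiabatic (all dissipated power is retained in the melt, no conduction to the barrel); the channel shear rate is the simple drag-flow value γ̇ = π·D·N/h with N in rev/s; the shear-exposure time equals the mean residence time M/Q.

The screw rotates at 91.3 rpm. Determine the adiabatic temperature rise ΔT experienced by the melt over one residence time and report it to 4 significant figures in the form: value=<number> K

Convert throughput: Q = 286.8 kg/h = 286.8/3600 = 0.0796667 kg/s
Mean residence time: t_res = M/Q_s = 3.32 kg / 0.0796667 kg/s = 41.6736 s
Geometry in metres: D = 38.2 mm → 0.0382 m, h = 7.46 mm → 0.00746 m; screw speed N = 91.3 rpm = 1.52167 rev/s
Shear rate: γ̇ = πDN/h = π·0.0382·1.52167/0.00746 = 24.479 s⁻¹
Adiabatic rise: ΔT = η γ̇² t_res / (ρ cp) = 4390·(24.479)²·41.6736 / (1271·1999) = 43.1475 K

value=43.15 K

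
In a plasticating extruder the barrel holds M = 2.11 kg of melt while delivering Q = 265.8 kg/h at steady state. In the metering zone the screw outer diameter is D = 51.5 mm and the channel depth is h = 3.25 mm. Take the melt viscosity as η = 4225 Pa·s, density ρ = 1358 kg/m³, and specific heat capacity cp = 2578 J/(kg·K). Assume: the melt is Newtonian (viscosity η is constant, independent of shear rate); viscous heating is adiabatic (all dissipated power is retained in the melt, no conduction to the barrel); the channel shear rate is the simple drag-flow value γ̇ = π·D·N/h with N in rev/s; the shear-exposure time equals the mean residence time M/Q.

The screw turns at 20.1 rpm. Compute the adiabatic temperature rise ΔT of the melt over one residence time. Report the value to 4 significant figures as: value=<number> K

value=9.592 K

Q_s = Q / 3600 = 265.8 / 3600 = 0.0738333 kg/s
t_res = M / Q_s = 2.11 / 0.0738333 = 28.5779 s
Geometry in metres: D = 51.5 mm → 0.0515 m, h = 3.25 mm → 0.00325 m; screw speed N = 20.1 rpm = 0.335 rev/s
γ̇ = π·D·N / h = π · 0.0515 · 0.335 / 0.00325 = 16.677 s⁻¹
Adiabatic rise: ΔT = η γ̇² t_res / (ρ cp) = 4225·(16.677)²·28.5779 / (1358·2578) = 9.59204 K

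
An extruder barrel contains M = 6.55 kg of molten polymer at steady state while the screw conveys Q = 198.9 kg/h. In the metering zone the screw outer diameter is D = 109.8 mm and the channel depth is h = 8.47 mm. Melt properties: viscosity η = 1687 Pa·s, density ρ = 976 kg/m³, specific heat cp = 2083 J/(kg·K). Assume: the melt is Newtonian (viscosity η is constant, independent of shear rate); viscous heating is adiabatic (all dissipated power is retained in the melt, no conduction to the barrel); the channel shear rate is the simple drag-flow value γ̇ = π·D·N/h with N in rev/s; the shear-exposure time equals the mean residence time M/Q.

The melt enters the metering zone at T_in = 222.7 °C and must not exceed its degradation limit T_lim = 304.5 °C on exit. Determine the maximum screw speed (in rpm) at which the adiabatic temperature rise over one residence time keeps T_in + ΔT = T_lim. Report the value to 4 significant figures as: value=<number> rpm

value=42.48 rpm

Convert throughput: Q = 198.9 kg/h = 198.9/3600 = 0.05525 kg/s
t_res = M / Q_s = 6.55 ÷ 0.05525 = 118.552 s
Convert to metres: D = 0.1098 m, h = 0.00847 m
Allowable rise: ΔT_a = T_lim − T_in = 304.5 − 222.7 = 81.8 K
γ̇_max² = ΔT_a·ρ·cp / (η·t_res) = [81.8 × 976 × 2083] / [1687 × 118.552] = 831.512 s⁻²
γ̇_max = √831.512 = 28.8359 s⁻¹
N_max = γ̇_max h / (πD) = 28.8359·0.00847/(π·0.1098) = 0.708052 rev/s → ×60 = 42.4831 rpm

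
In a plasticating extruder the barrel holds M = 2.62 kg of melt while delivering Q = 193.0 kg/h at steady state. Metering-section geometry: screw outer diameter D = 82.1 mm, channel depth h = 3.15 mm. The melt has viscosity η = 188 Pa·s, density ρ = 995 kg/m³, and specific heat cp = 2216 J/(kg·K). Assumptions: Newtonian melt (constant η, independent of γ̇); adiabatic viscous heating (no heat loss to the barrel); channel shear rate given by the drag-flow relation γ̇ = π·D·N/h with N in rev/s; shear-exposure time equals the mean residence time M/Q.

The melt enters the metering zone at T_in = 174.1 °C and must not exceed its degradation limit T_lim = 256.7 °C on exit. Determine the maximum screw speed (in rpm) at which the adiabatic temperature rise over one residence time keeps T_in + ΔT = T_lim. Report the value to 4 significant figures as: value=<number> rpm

value=103.2 rpm

Throughput in SI: Q_s = 193.0 kg/h ÷ 3600 s/h = 0.0536111 kg/s
t_res = M / Q_s = 2.62 ÷ 0.0536111 = 48.8705 s
D = 82.1 mm = 0.0821 m;  h = 3.15 mm = 0.00315 m
Allowable rise: ΔT_a = T_lim − T_in = 256.7 − 174.1 = 82.6 K
Invert ΔT = ηγ̇²t_res/(ρcp) for γ̇: γ̇_max² = ΔT_a ρ cp / (η t_res) = 82.6·995·2216 / (188·48.8705) = 19823 s⁻²
Take the square root: γ̇_max = √(19823) = 140.794 s⁻¹
N_max = γ̇_max·h / (π·D) = 140.794 · 0.00315 / (π · 0.0821) = 1.7195 rev/s = 103.17 rpm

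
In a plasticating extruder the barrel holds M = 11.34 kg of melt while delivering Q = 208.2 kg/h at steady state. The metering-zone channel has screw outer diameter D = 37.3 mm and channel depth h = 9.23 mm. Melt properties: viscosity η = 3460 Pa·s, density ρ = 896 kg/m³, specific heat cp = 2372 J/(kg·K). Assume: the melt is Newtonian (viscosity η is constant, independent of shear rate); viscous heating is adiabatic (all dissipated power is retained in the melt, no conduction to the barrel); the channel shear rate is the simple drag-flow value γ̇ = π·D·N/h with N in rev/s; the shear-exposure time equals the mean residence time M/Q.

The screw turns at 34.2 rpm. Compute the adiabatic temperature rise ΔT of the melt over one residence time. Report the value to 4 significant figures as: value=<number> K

value=16.72 K

Convert throughput: Q = 208.2 kg/h = 208.2/3600 = 0.0578333 kg/s
t_res = M / Q_s = 11.34 ÷ 0.0578333 = 196.081 s
Geometry in metres: D = 37.3 mm → 0.0373 m, h = 9.23 mm → 0.00923 m; screw speed N = 34.2 rpm = 0.57 rev/s
Shear rate: γ̇ = πDN/h = π·0.0373·0.57/0.00923 = 7.23655 s⁻¹
ΔT = η·γ̇²·t_res/(ρ·cp) = [3460 × 7.23655² × 196.081] / [896 × 2372] = 16.7168 K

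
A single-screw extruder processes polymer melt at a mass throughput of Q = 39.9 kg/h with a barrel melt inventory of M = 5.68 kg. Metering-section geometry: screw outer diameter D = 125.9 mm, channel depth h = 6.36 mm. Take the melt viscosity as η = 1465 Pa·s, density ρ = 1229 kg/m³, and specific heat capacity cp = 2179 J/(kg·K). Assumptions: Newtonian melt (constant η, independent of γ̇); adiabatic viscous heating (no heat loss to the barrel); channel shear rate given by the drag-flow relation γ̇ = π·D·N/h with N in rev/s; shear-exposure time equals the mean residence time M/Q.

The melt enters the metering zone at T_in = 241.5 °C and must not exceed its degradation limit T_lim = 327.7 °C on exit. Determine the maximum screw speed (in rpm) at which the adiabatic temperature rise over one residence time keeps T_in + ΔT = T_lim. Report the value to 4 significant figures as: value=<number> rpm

Throughput in SI: Q_s = 39.9 kg/h ÷ 3600 s/h = 0.0110833 kg/s
t_res = M / Q_s = 5.68 / 0.0110833 = 512.481 s
D = 125.9 mm = 0.1259 m;  h = 6.36 mm = 0.00636 m
Allowable rise: ΔT_a = T_lim − T_in = 327.7 − 241.5 = 86.2 K
γ̇_max² = ΔT_a·ρ·cp / (η·t_res) = [86.2 × 1229 × 2179] / [1465 × 512.481] = 307.469 s⁻²
Take the square root: γ̇_max = √(307.469) = 17.5348 s⁻¹
N_max = γ̇_max h / (πD) = 17.5348·0.00636/(π·0.1259) = 0.281956 rev/s → ×60 = 16.9174 rpm

value=16.92 rpm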